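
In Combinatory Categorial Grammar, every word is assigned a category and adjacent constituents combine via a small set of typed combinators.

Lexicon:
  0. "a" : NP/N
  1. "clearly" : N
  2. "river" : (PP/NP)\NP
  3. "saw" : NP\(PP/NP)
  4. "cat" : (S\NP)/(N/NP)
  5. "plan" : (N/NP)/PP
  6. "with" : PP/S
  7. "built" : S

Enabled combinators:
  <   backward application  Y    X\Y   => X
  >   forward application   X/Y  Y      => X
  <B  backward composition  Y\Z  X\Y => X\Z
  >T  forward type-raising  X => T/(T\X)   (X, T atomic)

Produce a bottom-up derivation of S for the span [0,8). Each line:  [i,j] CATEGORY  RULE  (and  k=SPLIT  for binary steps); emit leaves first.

[0,8] S   <
  [0,2] NP   >
    [0,1] "a" : NP/N
    [1,2] "clearly" : N
  [2,8] S\NP   <B
    [2,4] NP\NP   <B
      [2,3] "river" : (PP/NP)\NP
      [3,4] "saw" : NP\(PP/NP)
    [4,8] S\NP   >
      [4,5] "cat" : (S\NP)/(N/NP)
      [5,8] N/NP   >
        [5,6] "plan" : (N/NP)/PP
        [6,8] PP   >
          [6,7] "with" : PP/S
          [7,8] "built" : S

[0,1] NP/N  lex  "a"
[1,2] N  lex  "clearly"
[0,2] NP  >  k=1
[2,3] (PP/NP)\NP  lex  "river"
[3,4] NP\(PP/NP)  lex  "saw"
[2,4] NP\NP  <B  k=3
[4,5] (S\NP)/(N/NP)  lex  "cat"
[5,6] (N/NP)/PP  lex  "plan"
[6,7] PP/S  lex  "with"
[7,8] S  lex  "built"
[6,8] PP  >  k=7
[5,8] N/NP  >  k=6
[4,8] S\NP  >  k=5
[2,8] S\NP  <B  k=4
[0,8] S  <  k=2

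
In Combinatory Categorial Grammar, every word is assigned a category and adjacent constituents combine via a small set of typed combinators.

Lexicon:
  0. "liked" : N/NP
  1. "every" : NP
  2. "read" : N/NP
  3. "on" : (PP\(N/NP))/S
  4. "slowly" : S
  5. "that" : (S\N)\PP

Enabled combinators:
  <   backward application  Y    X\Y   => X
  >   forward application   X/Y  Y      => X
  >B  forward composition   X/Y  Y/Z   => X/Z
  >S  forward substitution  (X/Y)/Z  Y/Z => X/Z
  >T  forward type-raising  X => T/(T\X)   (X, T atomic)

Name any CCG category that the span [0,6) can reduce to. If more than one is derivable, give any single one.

[0,6] S   <
  [0,2] N   >
    [0,1] "liked" : N/NP
    [1,2] "every" : NP
  [2,6] S\N   <
    [2,5] PP   <
      [2,3] "read" : N/NP
      [3,5] PP\(N/NP)   >
        [3,4] "on" : (PP\(N/NP))/S
        [4,5] "slowly" : S
    [5,6] "that" : (S\N)\PP

S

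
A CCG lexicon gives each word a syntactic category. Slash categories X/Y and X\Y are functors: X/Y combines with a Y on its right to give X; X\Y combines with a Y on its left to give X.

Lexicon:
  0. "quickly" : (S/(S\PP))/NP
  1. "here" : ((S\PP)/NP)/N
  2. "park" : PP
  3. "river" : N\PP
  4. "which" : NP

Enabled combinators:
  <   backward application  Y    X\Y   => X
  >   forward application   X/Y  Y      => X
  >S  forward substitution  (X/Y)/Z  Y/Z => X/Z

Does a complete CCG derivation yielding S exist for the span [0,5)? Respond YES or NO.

[0,5] S   >
  [0,4] S/NP   >S
    [0,1] "quickly" : (S/(S\PP))/NP
    [1,4] (S\PP)/NP   >
      [1,2] "here" : ((S\PP)/NP)/N
      [2,4] N   <
        [2,3] "park" : PP
        [3,4] "river" : N\PP
  [4,5] "which" : NP

YES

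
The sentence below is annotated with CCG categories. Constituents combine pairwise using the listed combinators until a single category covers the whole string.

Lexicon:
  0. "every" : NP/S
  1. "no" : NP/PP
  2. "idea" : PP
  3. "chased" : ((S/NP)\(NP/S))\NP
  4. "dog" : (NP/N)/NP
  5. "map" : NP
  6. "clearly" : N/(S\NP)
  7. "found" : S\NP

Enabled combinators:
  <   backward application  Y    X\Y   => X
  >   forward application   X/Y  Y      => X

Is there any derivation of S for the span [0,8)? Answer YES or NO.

YES

[0,8] S   >
  [0,4] S/NP   <
    [0,1] "every" : NP/S
    [1,4] (S/NP)\(NP/S)   <
      [1,3] NP   >
        [1,2] "no" : NP/PP
        [2,3] "idea" : PP
      [3,4] "chased" : ((S/NP)\(NP/S))\NP
  [4,8] NP   >
    [4,6] NP/N   >
      [4,5] "dog" : (NP/N)/NP
      [5,6] "map" : NP
    [6,8] N   >
      [6,7] "clearly" : N/(S\NP)
      [7,8] "found" : S\NP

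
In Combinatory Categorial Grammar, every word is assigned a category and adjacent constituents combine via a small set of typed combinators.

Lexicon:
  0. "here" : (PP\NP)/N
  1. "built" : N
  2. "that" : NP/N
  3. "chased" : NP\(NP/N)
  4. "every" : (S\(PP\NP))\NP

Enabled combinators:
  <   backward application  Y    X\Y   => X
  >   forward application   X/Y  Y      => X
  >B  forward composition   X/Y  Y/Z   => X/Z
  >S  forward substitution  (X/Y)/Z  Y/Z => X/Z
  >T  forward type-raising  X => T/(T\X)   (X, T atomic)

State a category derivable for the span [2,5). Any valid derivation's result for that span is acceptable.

S\(PP\NP)

[0,5] S   <
  [0,2] PP\NP   >
    [0,1] "here" : (PP\NP)/N
    [1,2] "built" : N
  [2,5] S\(PP\NP)   <
    [2,4] NP   <
      [2,3] "that" : NP/N
      [3,4] "chased" : NP\(NP/N)
    [4,5] "every" : (S\(PP\NP))\NP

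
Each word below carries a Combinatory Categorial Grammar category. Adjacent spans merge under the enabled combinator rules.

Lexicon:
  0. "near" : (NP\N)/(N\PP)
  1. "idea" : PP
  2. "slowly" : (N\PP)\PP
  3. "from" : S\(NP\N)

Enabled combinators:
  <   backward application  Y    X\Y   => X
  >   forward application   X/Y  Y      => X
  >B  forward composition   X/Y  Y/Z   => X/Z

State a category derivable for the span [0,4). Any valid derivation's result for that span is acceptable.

[0,4] S   <
  [0,3] NP\N   >
    [0,1] "near" : (NP\N)/(N\PP)
    [1,3] N\PP   <
      [1,2] "idea" : PP
      [2,3] "slowly" : (N\PP)\PP
  [3,4] "from" : S\(NP\N)

S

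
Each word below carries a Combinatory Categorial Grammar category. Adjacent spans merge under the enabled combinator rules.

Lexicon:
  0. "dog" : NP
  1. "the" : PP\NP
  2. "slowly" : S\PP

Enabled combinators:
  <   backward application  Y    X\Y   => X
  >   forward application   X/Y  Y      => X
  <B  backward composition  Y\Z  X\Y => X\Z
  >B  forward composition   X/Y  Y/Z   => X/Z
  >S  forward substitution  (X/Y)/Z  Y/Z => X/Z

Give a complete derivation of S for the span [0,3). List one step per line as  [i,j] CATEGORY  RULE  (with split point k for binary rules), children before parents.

[0,1] NP  lex  "dog"
[1,2] PP\NP  lex  "the"
[0,2] PP  <  k=1
[2,3] S\PP  lex  "slowly"
[0,3] S  <  k=2

[0,3] S   <
  [0,2] PP   <
    [0,1] "dog" : NP
    [1,2] "the" : PP\NP
  [2,3] "slowly" : S\PP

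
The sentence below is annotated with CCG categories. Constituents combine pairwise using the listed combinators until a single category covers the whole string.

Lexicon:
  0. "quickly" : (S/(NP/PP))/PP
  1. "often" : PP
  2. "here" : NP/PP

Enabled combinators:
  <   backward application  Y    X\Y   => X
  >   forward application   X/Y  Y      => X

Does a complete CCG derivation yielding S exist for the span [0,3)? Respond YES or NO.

[0,3] S   >
  [0,2] S/(NP/PP)   >
    [0,1] "quickly" : (S/(NP/PP))/PP
    [1,2] "often" : PP
  [2,3] "here" : NP/PP

YES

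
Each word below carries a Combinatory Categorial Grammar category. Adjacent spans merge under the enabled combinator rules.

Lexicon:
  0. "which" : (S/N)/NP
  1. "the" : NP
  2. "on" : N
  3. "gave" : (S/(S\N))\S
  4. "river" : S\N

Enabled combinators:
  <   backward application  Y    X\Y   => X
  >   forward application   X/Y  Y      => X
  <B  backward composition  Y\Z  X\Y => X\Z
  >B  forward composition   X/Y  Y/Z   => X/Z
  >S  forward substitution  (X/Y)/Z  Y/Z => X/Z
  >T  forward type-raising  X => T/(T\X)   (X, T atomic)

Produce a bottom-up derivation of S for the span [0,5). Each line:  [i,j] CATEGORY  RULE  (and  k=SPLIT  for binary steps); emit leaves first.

[0,1] (S/N)/NP  lex  "which"
[1,2] NP  lex  "the"
[0,2] S/N  >  k=1
[2,3] N  lex  "on"
[0,3] S  >  k=2
[3,4] (S/(S\N))\S  lex  "gave"
[0,4] S/(S\N)  <  k=3
[4,5] S\N  lex  "river"
[0,5] S  >  k=4

[0,5] S   >
  [0,4] S/(S\N)   <
    [0,3] S   >
      [0,2] S/N   >
        [0,1] "which" : (S/N)/NP
        [1,2] "the" : NP
      [2,3] "on" : N
    [3,4] "gave" : (S/(S\N))\S
  [4,5] "river" : S\N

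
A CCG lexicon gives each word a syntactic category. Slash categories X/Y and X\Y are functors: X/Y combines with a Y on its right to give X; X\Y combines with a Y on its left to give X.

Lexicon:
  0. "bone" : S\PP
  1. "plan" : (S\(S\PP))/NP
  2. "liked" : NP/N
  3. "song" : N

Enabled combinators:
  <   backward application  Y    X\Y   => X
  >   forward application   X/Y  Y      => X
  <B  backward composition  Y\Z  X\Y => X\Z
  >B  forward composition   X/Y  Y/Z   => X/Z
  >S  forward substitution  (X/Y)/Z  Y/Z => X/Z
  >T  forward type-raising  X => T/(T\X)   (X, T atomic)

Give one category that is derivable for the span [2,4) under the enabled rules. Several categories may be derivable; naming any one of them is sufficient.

[0,4] S   <
  [0,1] "bone" : S\PP
  [1,4] S\(S\PP)   >
    [1,2] "plan" : (S\(S\PP))/NP
    [2,4] NP   >
      [2,3] "liked" : NP/N
      [3,4] "song" : N

NP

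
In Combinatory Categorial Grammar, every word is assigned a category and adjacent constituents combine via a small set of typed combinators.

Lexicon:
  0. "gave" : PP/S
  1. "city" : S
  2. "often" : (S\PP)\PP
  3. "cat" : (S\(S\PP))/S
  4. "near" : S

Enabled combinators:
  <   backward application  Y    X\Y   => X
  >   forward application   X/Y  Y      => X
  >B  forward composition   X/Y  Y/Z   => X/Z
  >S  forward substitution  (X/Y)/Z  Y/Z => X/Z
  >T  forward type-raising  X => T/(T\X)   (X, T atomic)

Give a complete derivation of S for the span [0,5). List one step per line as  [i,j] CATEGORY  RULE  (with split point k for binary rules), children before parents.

[0,5] S   <
  [0,3] S\PP   <
    [0,2] PP   >
      [0,1] "gave" : PP/S
      [1,2] "city" : S
    [2,3] "often" : (S\PP)\PP
  [3,5] S\(S\PP)   >
    [3,4] "cat" : (S\(S\PP))/S
    [4,5] "near" : S

[0,1] PP/S  lex  "gave"
[1,2] S  lex  "city"
[0,2] PP  >  k=1
[2,3] (S\PP)\PP  lex  "often"
[0,3] S\PP  <  k=2
[3,4] (S\(S\PP))/S  lex  "cat"
[4,5] S  lex  "near"
[3,5] S\(S\PP)  >  k=4
[0,5] S  <  k=3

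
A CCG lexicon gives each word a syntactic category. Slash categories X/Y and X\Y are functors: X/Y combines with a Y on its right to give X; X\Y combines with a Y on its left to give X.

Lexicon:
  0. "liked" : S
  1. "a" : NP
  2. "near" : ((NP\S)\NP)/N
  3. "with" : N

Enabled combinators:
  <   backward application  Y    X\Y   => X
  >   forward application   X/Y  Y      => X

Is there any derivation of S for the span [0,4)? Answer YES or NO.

S NP ((NP\S)\NP)/N N
CKY chart[0,4] = {NP}; S ∉ chart

NO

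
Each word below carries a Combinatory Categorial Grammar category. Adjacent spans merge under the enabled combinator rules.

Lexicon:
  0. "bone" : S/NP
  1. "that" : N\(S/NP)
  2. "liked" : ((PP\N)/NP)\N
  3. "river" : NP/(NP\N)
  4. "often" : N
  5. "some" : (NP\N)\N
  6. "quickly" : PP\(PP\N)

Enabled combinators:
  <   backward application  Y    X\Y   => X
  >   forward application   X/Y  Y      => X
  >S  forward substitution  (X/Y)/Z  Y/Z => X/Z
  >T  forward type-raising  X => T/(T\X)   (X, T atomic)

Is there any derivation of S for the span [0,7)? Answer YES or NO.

NO

S/NP N\(S/NP) ((PP\N)/NP)\N NP/(NP\N) N (NP\N)\N PP\(PP\N)
CKY chart[0,7] = {N/(N\PP), NP/(NP\PP), PP, PP/(PP\PP), S/(S\PP)}; S ∉ chart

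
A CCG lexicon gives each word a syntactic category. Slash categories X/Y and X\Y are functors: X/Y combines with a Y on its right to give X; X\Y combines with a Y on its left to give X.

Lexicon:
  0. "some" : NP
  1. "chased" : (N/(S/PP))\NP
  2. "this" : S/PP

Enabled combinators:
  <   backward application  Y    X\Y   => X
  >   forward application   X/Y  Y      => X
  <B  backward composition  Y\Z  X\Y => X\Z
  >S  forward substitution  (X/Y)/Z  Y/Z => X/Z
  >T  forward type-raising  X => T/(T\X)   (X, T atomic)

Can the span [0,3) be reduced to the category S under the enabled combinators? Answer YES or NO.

NP (N/(S/PP))\NP S/PP
CKY chart[0,3] = {N, N/(N\N), NP/(NP\N), PP/(PP\N), S/(S\N)}; S ∉ chart

NO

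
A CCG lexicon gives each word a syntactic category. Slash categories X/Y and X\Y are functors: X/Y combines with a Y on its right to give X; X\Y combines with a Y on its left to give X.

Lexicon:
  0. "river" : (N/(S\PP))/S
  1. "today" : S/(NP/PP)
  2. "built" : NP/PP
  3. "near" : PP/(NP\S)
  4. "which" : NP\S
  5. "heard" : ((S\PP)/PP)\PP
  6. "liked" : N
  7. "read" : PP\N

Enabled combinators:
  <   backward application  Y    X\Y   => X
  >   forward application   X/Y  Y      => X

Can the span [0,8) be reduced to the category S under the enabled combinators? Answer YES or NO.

NO

(N/(S\PP))/S S/(NP/PP) NP/PP PP/(NP\S) NP\S ((S\PP)/PP)\PP N PP\N
CKY chart[0,8] = {N}; S ∉ chart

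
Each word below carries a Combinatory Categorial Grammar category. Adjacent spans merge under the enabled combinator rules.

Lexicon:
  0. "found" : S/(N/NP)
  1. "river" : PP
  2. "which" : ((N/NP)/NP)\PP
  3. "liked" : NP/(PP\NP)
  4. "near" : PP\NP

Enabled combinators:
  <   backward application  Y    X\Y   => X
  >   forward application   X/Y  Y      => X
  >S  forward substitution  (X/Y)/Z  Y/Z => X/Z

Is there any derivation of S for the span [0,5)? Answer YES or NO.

YES

[0,5] S   >
  [0,1] "found" : S/(N/NP)
  [1,5] N/NP   >
    [1,3] (N/NP)/NP   <
      [1,2] "river" : PP
      [2,3] "which" : ((N/NP)/NP)\PP
    [3,5] NP   >
      [3,4] "liked" : NP/(PP\NP)
      [4,5] "near" : PP\NP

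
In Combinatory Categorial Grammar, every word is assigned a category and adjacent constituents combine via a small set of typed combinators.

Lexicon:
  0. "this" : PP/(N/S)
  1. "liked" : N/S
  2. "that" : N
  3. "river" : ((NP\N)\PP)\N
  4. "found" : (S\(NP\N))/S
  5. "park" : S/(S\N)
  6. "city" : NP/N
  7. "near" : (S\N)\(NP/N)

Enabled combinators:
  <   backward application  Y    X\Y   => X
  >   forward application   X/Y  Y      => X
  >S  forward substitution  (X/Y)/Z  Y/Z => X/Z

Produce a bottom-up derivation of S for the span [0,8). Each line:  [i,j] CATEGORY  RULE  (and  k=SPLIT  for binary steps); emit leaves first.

[0,8] S   <
  [0,4] NP\N   <
    [0,2] PP   >
      [0,1] "this" : PP/(N/S)
      [1,2] "liked" : N/S
    [2,4] (NP\N)\PP   <
      [2,3] "that" : N
      [3,4] "river" : ((NP\N)\PP)\N
  [4,8] S\(NP\N)   >
    [4,5] "found" : (S\(NP\N))/S
    [5,8] S   >
      [5,6] "park" : S/(S\N)
      [6,8] S\N   <
        [6,7] "city" : NP/N
        [7,8] "near" : (S\N)\(NP/N)

[0,1] PP/(N/S)  lex  "this"
[1,2] N/S  lex  "liked"
[0,2] PP  >  k=1
[2,3] N  lex  "that"
[3,4] ((NP\N)\PP)\N  lex  "river"
[2,4] (NP\N)\PP  <  k=3
[0,4] NP\N  <  k=2
[4,5] (S\(NP\N))/S  lex  "found"
[5,6] S/(S\N)  lex  "park"
[6,7] NP/N  lex  "city"
[7,8] (S\N)\(NP/N)  lex  "near"
[6,8] S\N  <  k=7
[5,8] S  >  k=6
[4,8] S\(NP\N)  >  k=5
[0,8] S  <  k=4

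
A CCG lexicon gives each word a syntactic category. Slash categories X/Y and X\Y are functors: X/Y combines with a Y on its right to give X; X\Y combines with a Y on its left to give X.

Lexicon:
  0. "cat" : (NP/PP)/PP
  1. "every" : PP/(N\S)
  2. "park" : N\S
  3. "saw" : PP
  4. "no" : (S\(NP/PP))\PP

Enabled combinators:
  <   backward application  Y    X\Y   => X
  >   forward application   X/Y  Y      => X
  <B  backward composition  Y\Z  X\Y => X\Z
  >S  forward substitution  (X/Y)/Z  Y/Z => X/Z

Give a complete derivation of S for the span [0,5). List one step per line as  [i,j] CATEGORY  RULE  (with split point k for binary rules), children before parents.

[0,5] S   <
  [0,3] NP/PP   >
    [0,1] "cat" : (NP/PP)/PP
    [1,3] PP   >
      [1,2] "every" : PP/(N\S)
      [2,3] "park" : N\S
  [3,5] S\(NP/PP)   <
    [3,4] "saw" : PP
    [4,5] "no" : (S\(NP/PP))\PP

[0,1] (NP/PP)/PP  lex  "cat"
[1,2] PP/(N\S)  lex  "every"
[2,3] N\S  lex  "park"
[1,3] PP  >  k=2
[0,3] NP/PP  >  k=1
[3,4] PP  lex  "saw"
[4,5] (S\(NP/PP))\PP  lex  "no"
[3,5] S\(NP/PP)  <  k=4
[0,5] S  <  k=3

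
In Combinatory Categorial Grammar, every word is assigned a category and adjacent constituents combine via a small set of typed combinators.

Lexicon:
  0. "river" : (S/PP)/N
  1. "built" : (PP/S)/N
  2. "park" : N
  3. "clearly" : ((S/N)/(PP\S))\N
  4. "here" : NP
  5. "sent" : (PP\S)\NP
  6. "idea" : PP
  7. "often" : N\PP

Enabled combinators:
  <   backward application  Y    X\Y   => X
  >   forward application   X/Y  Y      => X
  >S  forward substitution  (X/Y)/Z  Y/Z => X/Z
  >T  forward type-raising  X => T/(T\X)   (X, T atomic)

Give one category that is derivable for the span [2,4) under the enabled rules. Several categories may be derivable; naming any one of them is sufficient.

(S/N)/(PP\S)

[0,8] S   >
  [0,6] S/N   >S
    [0,1] "river" : (S/PP)/N
    [1,6] PP/N   >S
      [1,2] "built" : (PP/S)/N
      [2,6] S/N   >
        [2,4] (S/N)/(PP\S)   <
          [2,3] "park" : N
          [3,4] "clearly" : ((S/N)/(PP\S))\N
        [4,6] PP\S   <
          [4,5] "here" : NP
          [5,6] "sent" : (PP\S)\NP
  [6,8] N   <
    [6,7] "idea" : PP
    [7,8] "often" : N\PP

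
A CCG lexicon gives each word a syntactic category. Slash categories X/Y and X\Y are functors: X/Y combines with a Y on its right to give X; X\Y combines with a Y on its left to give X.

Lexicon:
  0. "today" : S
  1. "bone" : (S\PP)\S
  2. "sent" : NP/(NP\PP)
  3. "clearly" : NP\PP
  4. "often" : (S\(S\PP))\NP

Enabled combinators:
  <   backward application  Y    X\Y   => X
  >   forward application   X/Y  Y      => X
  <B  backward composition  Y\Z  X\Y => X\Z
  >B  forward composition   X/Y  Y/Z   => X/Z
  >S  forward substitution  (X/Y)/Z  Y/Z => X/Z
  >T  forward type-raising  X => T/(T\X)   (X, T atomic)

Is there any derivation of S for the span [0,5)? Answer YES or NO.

[0,5] S   <
  [0,2] S\PP   <
    [0,1] "today" : S
    [1,2] "bone" : (S\PP)\S
  [2,5] S\(S\PP)   <
    [2,4] NP   >
      [2,3] "sent" : NP/(NP\PP)
      [3,4] "clearly" : NP\PP
    [4,5] "often" : (S\(S\PP))\NP

YES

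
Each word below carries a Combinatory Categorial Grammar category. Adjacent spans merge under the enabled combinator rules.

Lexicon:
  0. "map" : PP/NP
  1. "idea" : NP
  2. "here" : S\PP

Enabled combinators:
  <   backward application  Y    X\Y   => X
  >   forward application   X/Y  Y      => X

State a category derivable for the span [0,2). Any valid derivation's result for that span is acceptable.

PP

[0,3] S   <
  [0,2] PP   >
    [0,1] "map" : PP/NP
    [1,2] "idea" : NP
  [2,3] "here" : S\PP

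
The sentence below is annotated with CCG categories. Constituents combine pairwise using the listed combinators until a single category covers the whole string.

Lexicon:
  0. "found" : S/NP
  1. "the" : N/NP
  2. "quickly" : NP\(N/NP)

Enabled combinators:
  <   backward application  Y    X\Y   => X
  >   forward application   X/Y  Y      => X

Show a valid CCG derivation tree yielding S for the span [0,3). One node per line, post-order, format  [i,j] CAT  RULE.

[0,3] S   >
  [0,1] "found" : S/NP
  [1,3] NP   <
    [1,2] "the" : N/NP
    [2,3] "quickly" : NP\(N/NP)

[0,1] S/NP  lex  "found"
[1,2] N/NP  lex  "the"
[2,3] NP\(N/NP)  lex  "quickly"
[1,3] NP  <  k=2
[0,3] S  >  k=1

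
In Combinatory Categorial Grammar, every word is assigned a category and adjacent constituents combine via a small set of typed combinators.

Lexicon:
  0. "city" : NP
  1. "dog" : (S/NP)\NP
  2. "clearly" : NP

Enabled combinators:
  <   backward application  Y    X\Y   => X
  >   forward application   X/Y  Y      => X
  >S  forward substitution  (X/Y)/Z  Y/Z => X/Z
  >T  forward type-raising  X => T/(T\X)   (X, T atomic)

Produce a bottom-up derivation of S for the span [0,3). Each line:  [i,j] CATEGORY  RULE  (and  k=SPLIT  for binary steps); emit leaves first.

[0,1] NP  lex  "city"
[1,2] (S/NP)\NP  lex  "dog"
[0,2] S/NP  <  k=1
[2,3] NP  lex  "clearly"
[0,3] S  >  k=2

[0,3] S   >
  [0,2] S/NP   <
    [0,1] "city" : NP
    [1,2] "dog" : (S/NP)\NP
  [2,3] "clearly" : NP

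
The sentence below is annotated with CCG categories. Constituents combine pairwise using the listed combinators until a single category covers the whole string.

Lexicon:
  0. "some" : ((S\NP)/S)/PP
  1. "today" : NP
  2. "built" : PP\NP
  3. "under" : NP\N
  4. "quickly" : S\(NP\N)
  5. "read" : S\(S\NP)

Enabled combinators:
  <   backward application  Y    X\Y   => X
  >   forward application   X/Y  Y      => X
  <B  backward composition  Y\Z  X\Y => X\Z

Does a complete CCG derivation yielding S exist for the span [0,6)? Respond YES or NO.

[0,6] S   <
  [0,5] S\NP   >
    [0,3] (S\NP)/S   >
      [0,1] "some" : ((S\NP)/S)/PP
      [1,3] PP   <
        [1,2] "today" : NP
        [2,3] "built" : PP\NP
    [3,5] S   <
      [3,4] "under" : NP\N
      [4,5] "quickly" : S\(NP\N)
  [5,6] "read" : S\(S\NP)

YES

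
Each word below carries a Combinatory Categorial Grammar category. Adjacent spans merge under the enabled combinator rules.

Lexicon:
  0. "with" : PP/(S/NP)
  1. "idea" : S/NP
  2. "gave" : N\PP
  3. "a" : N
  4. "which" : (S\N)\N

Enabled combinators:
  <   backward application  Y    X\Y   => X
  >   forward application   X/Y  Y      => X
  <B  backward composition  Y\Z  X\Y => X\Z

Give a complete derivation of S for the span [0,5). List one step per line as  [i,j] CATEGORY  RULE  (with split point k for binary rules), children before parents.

[0,1] PP/(S/NP)  lex  "with"
[1,2] S/NP  lex  "idea"
[0,2] PP  >  k=1
[2,3] N\PP  lex  "gave"
[3,4] N  lex  "a"
[4,5] (S\N)\N  lex  "which"
[3,5] S\N  <  k=4
[2,5] S\PP  <B  k=3
[0,5] S  <  k=2

[0,5] S   <
  [0,2] PP   >
    [0,1] "with" : PP/(S/NP)
    [1,2] "idea" : S/NP
  [2,5] S\PP   <B
    [2,3] "gave" : N\PP
    [3,5] S\N   <
      [3,4] "a" : N
      [4,5] "which" : (S\N)\N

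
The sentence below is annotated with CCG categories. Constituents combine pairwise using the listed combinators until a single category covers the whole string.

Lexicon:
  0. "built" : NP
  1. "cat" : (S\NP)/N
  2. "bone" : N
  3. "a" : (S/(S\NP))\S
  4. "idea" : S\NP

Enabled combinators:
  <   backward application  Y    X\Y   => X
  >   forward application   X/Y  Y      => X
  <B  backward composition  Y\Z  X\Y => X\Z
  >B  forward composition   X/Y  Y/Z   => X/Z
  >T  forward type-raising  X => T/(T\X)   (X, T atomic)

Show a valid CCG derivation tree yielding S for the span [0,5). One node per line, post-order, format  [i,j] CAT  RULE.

[0,1] NP  lex  "built"
[1,2] (S\NP)/N  lex  "cat"
[2,3] N  lex  "bone"
[1,3] S\NP  >  k=2
[0,3] S  <  k=1
[3,4] (S/(S\NP))\S  lex  "a"
[0,4] S/(S\NP)  <  k=3
[4,5] S\NP  lex  "idea"
[0,5] S  >  k=4

[0,5] S   >
  [0,4] S/(S\NP)   <
    [0,3] S   <
      [0,1] "built" : NP
      [1,3] S\NP   >
        [1,2] "cat" : (S\NP)/N
        [2,3] "bone" : N
    [3,4] "a" : (S/(S\NP))\S
  [4,5] "idea" : S\NP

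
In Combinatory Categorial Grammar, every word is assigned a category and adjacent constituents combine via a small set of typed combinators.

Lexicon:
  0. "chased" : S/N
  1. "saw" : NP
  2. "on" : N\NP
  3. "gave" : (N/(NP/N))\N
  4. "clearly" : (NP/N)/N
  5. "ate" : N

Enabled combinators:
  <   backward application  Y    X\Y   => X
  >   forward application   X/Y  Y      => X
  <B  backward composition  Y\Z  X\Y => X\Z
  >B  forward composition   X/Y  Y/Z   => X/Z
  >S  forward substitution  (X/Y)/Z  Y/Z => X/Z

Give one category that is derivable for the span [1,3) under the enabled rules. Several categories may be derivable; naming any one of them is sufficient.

N

[0,6] S   >
  [0,1] "chased" : S/N
  [1,6] N   >
    [1,4] N/(NP/N)   <
      [1,3] N   <
        [1,2] "saw" : NP
        [2,3] "on" : N\NP
      [3,4] "gave" : (N/(NP/N))\N
    [4,6] NP/N   >
      [4,5] "clearly" : (NP/N)/N
      [5,6] "ate" : N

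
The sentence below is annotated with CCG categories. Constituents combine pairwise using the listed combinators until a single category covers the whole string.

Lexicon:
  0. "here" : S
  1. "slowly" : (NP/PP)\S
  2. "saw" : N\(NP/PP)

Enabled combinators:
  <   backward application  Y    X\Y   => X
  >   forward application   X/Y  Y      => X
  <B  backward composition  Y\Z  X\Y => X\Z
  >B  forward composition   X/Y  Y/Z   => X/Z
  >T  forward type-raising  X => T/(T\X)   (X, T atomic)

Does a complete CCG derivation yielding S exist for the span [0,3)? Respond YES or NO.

S (NP/PP)\S N\(NP/PP)
CKY chart[0,3] = {N, N/(N\N), NP/(NP\N), PP/(PP\N), S/(S\N)}; S ∉ chart

NO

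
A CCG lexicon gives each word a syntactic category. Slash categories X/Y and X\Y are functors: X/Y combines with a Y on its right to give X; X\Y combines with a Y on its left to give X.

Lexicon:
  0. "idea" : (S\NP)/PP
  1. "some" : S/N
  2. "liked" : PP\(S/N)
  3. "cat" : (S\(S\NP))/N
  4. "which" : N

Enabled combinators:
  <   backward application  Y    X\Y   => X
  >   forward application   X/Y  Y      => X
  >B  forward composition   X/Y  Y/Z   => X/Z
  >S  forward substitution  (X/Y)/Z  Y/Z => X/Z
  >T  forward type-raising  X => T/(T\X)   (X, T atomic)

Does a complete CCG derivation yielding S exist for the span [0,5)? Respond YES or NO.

[0,5] S   <
  [0,3] S\NP   >
    [0,1] "idea" : (S\NP)/PP
    [1,3] PP   <
      [1,2] "some" : S/N
      [2,3] "liked" : PP\(S/N)
  [3,5] S\(S\NP)   >
    [3,4] "cat" : (S\(S\NP))/N
    [4,5] "which" : N

YES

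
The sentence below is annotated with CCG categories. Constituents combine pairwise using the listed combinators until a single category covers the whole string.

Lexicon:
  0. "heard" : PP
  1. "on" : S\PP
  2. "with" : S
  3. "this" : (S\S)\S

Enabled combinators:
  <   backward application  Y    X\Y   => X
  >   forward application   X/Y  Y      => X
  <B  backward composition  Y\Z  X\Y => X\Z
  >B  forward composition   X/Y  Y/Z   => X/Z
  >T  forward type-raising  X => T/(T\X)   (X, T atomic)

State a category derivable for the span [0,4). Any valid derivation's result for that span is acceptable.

[0,4] S   <
  [0,1] "heard" : PP
  [1,4] S\PP   <B
    [1,2] "on" : S\PP
    [2,4] S\S   <
      [2,3] "with" : S
      [3,4] "this" : (S\S)\S

S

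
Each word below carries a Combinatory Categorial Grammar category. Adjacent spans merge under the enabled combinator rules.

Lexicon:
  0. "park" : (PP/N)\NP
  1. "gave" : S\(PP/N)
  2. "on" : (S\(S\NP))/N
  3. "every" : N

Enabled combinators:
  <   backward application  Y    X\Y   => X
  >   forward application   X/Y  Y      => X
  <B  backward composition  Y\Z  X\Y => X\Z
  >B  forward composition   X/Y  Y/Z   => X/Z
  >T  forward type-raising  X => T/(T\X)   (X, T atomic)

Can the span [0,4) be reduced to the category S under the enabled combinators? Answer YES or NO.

YES

[0,4] S   <
  [0,2] S\NP   <B
    [0,1] "park" : (PP/N)\NP
    [1,2] "gave" : S\(PP/N)
  [2,4] S\(S\NP)   >
    [2,3] "on" : (S\(S\NP))/N
    [3,4] "every" : N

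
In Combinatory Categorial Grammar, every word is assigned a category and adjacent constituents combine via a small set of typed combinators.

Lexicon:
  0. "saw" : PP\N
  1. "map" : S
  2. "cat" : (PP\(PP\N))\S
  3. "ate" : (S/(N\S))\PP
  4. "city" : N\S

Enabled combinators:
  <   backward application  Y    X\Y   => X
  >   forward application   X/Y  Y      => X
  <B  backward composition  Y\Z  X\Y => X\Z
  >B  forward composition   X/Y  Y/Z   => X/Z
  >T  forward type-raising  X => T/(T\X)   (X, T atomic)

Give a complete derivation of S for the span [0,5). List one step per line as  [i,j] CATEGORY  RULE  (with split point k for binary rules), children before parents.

[0,1] PP\N  lex  "saw"
[1,2] S  lex  "map"
[2,3] (PP\(PP\N))\S  lex  "cat"
[1,3] PP\(PP\N)  <  k=2
[0,3] PP  <  k=1
[3,4] (S/(N\S))\PP  lex  "ate"
[0,4] S/(N\S)  <  k=3
[4,5] N\S  lex  "city"
[0,5] S  >  k=4

[0,5] S   >
  [0,4] S/(N\S)   <
    [0,3] PP   <
      [0,1] "saw" : PP\N
      [1,3] PP\(PP\N)   <
        [1,2] "map" : S
        [2,3] "cat" : (PP\(PP\N))\S
    [3,4] "ate" : (S/(N\S))\PP
  [4,5] "city" : N\S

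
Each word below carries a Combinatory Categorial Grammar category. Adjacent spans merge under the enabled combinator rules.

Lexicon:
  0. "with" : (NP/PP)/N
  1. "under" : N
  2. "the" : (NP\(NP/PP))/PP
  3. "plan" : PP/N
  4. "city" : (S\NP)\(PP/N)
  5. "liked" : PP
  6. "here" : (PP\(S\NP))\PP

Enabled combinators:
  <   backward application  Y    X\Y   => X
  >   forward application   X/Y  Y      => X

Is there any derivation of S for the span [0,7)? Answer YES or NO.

NO

(NP/PP)/N N (NP\(NP/PP))/PP PP/N (S\NP)\(PP/N) PP (PP\(S\NP))\PP
CKY chart[0,7] = {NP}; S ∉ chart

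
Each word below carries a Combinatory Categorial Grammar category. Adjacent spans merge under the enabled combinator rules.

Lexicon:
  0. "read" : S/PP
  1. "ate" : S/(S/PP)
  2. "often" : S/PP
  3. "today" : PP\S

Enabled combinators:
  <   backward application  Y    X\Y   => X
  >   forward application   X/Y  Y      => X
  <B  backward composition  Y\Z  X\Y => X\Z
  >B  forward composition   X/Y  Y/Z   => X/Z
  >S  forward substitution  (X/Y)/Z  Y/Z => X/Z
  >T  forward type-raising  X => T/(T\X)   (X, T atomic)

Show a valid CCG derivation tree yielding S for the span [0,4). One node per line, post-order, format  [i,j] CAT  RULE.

[0,4] S   >
  [0,1] "read" : S/PP
  [1,4] PP   <
    [1,3] S   >
      [1,2] "ate" : S/(S/PP)
      [2,3] "often" : S/PP
    [3,4] "today" : PP\S

[0,1] S/PP  lex  "read"
[1,2] S/(S/PP)  lex  "ate"
[2,3] S/PP  lex  "often"
[1,3] S  >  k=2
[3,4] PP\S  lex  "today"
[1,4] PP  <  k=3
[0,4] S  >  k=1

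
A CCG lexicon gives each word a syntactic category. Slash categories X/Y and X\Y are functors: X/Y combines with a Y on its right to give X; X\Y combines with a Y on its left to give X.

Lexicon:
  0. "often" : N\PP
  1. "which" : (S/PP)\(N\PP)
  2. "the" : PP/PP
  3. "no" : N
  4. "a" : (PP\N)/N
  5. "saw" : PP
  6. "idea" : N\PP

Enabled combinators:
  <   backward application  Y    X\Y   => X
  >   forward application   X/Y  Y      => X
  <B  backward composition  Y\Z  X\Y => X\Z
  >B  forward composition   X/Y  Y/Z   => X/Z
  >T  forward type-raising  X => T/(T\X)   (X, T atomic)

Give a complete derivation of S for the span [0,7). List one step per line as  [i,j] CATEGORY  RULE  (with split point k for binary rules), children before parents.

[0,1] N\PP  lex  "often"
[1,2] (S/PP)\(N\PP)  lex  "which"
[0,2] S/PP  <  k=1
[2,3] PP/PP  lex  "the"
[0,3] S/PP  >B  k=2
[3,4] N  lex  "no"
[3,4] PP/(PP\N)  >T
[4,5] (PP\N)/N  lex  "a"
[5,6] PP  lex  "saw"
[5,6] N/(N\PP)  >T
[6,7] N\PP  lex  "idea"
[5,7] N  >  k=6
[4,7] PP\N  >  k=5
[3,7] PP  >  k=4
[0,7] S  >  k=3

[0,7] S   >
  [0,3] S/PP   >B
    [0,2] S/PP   <
      [0,1] "often" : N\PP
      [1,2] "which" : (S/PP)\(N\PP)
    [2,3] "the" : PP/PP
  [3,7] PP   >
    [3,4] PP/(PP\N)   >T
      [3,4] "no" : N
    [4,7] PP\N   >
      [4,5] "a" : (PP\N)/N
      [5,7] N   >
        [5,6] N/(N\PP)   >T
          [5,6] "saw" : PP
        [6,7] "idea" : N\PP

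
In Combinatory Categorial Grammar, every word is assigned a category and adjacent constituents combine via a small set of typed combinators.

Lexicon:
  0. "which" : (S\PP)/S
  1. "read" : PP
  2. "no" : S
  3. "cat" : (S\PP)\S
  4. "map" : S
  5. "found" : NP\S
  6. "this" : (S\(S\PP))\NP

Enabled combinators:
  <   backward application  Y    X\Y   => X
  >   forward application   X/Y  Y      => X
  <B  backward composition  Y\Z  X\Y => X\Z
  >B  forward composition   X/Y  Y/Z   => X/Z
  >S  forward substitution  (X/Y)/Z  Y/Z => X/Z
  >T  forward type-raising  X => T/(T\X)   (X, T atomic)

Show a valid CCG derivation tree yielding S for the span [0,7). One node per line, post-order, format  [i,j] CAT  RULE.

[0,7] S   <
  [0,4] S\PP   >
    [0,1] "which" : (S\PP)/S
    [1,4] S   >
      [1,2] S/(S\PP)   >T
        [1,2] "read" : PP
      [2,4] S\PP   <
        [2,3] "no" : S
        [3,4] "cat" : (S\PP)\S
  [4,7] S\(S\PP)   <
    [4,6] NP   >
      [4,5] NP/(NP\S)   >T
        [4,5] "map" : S
      [5,6] "found" : NP\S
    [6,7] "this" : (S\(S\PP))\NP

[0,1] (S\PP)/S  lex  "which"
[1,2] PP  lex  "read"
[1,2] S/(S\PP)  >T
[2,3] S  lex  "no"
[3,4] (S\PP)\S  lex  "cat"
[2,4] S\PP  <  k=3
[1,4] S  >  k=2
[0,4] S\PP  >  k=1
[4,5] S  lex  "map"
[4,5] NP/(NP\S)  >T
[5,6] NP\S  lex  "found"
[4,6] NP  >  k=5
[6,7] (S\(S\PP))\NP  lex  "this"
[4,7] S\(S\PP)  <  k=6
[0,7] S  <  k=4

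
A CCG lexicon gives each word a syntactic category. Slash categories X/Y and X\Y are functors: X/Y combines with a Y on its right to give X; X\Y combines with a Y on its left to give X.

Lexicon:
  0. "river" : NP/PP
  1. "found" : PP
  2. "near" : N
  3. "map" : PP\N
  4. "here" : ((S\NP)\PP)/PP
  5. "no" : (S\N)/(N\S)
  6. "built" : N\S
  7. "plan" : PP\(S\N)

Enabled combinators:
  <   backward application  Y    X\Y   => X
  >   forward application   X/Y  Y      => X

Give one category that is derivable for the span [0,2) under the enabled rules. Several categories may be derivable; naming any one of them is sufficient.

[0,8] S   <
  [0,2] NP   >
    [0,1] "river" : NP/PP
    [1,2] "found" : PP
  [2,8] S\NP   <
    [2,4] PP   <
      [2,3] "near" : N
      [3,4] "map" : PP\N
    [4,8] (S\NP)\PP   >
      [4,5] "here" : ((S\NP)\PP)/PP
      [5,8] PP   <
        [5,7] S\N   >
          [5,6] "no" : (S\N)/(N\S)
          [6,7] "built" : N\S
        [7,8] "plan" : PP\(S\N)

NP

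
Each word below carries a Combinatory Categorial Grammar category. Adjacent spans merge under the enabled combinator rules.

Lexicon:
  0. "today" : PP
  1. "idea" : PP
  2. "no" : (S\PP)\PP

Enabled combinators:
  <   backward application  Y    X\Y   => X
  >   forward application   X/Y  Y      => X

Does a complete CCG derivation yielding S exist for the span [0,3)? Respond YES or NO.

[0,3] S   <
  [0,1] "today" : PP
  [1,3] S\PP   <
    [1,2] "idea" : PP
    [2,3] "no" : (S\PP)\PP

YES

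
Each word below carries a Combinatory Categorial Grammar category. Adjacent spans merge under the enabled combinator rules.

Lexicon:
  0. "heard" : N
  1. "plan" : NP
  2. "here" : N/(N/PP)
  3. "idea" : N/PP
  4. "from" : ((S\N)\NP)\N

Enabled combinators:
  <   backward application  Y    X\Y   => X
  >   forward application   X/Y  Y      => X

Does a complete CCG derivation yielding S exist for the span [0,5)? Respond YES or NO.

[0,5] S   <
  [0,1] "heard" : N
  [1,5] S\N   <
    [1,2] "plan" : NP
    [2,5] (S\N)\NP   <
      [2,4] N   >
        [2,3] "here" : N/(N/PP)
        [3,4] "idea" : N/PP
      [4,5] "from" : ((S\N)\NP)\N

YES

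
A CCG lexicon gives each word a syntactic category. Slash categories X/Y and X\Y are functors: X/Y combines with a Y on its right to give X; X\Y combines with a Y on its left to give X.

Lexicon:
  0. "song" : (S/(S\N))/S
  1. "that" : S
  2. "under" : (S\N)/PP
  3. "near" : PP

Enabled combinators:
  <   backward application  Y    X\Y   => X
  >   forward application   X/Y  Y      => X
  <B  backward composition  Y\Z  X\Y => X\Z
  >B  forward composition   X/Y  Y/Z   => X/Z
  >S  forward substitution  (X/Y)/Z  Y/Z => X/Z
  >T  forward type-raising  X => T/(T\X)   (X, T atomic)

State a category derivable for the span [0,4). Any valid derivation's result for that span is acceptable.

S

[0,4] S   >
  [0,2] S/(S\N)   >
    [0,1] "song" : (S/(S\N))/S
    [1,2] "that" : S
  [2,4] S\N   >
    [2,3] "under" : (S\N)/PP
    [3,4] "near" : PP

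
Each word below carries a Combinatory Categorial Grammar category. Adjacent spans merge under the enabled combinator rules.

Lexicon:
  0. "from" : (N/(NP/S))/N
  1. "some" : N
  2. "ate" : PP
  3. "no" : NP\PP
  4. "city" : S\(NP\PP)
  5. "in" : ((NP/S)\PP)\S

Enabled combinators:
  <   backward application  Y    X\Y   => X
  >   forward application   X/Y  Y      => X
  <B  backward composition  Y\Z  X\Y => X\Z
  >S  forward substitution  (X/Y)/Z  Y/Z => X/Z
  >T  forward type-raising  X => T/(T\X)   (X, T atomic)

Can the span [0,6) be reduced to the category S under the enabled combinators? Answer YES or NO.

(N/(NP/S))/N N PP NP\PP S\(NP\PP) ((NP/S)\PP)\S
CKY chart[0,6] = {N, N/(N\N), NP/(NP\N), PP/(PP\N), S/(S\N)}; S ∉ chart

NO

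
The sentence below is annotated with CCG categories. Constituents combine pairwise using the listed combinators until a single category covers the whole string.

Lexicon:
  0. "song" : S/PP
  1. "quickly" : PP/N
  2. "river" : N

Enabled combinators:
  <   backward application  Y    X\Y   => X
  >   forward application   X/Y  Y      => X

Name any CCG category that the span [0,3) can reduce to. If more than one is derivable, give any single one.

S

[0,3] S   >
  [0,1] "song" : S/PP
  [1,3] PP   >
    [1,2] "quickly" : PP/N
    [2,3] "river" : N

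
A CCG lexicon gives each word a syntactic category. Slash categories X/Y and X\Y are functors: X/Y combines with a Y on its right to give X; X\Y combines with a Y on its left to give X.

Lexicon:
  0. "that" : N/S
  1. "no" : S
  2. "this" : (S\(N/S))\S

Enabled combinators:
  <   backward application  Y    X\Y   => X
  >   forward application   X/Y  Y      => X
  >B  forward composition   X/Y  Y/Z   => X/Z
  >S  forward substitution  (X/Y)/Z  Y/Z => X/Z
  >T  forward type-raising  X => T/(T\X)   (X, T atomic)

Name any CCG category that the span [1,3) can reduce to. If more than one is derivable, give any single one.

[0,3] S   <
  [0,1] "that" : N/S
  [1,3] S\(N/S)   <
    [1,2] "no" : S
    [2,3] "this" : (S\(N/S))\S

S\(N/S)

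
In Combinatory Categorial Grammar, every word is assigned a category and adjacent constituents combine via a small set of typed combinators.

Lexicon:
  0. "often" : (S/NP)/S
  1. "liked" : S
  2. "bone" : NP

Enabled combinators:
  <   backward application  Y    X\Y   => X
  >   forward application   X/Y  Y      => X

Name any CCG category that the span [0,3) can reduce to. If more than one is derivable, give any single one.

S

[0,3] S   >
  [0,2] S/NP   >
    [0,1] "often" : (S/NP)/S
    [1,2] "liked" : S
  [2,3] "bone" : NP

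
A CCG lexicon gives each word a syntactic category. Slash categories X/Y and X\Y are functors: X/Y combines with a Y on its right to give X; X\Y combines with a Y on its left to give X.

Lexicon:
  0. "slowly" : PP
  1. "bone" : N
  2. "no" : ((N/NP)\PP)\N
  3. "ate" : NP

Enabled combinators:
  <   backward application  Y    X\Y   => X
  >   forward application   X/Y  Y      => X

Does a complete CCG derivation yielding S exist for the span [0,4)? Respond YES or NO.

NO

PP N ((N/NP)\PP)\N NP
CKY chart[0,4] = {N}; S ∉ chart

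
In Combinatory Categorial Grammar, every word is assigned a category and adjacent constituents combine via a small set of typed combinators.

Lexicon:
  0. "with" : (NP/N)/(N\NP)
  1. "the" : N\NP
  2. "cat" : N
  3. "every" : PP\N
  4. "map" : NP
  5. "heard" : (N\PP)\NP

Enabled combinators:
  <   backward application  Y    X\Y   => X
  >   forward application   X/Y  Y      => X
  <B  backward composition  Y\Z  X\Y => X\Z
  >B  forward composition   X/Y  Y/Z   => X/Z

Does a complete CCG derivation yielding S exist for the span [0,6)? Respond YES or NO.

(NP/N)/(N\NP) N\NP N PP\N NP (N\PP)\NP
CKY chart[0,6] = {NP}; S ∉ chart

NO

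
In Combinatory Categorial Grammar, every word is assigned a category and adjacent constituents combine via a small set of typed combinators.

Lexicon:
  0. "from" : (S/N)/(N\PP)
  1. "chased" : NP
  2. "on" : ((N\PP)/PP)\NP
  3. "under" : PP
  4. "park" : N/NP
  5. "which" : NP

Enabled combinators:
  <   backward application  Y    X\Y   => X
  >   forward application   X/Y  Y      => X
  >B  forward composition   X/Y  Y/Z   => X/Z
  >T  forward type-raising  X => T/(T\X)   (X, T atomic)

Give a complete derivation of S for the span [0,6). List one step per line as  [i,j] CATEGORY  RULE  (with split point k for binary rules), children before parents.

[0,1] (S/N)/(N\PP)  lex  "from"
[1,2] NP  lex  "chased"
[2,3] ((N\PP)/PP)\NP  lex  "on"
[1,3] (N\PP)/PP  <  k=2
[3,4] PP  lex  "under"
[1,4] N\PP  >  k=3
[0,4] S/N  >  k=1
[4,5] N/NP  lex  "park"
[5,6] NP  lex  "which"
[4,6] N  >  k=5
[0,6] S  >  k=4

[0,6] S   >
  [0,4] S/N   >
    [0,1] "from" : (S/N)/(N\PP)
    [1,4] N\PP   >
      [1,3] (N\PP)/PP   <
        [1,2] "chased" : NP
        [2,3] "on" : ((N\PP)/PP)\NP
      [3,4] "under" : PP
  [4,6] N   >
    [4,5] "park" : N/NP
    [5,6] "which" : NP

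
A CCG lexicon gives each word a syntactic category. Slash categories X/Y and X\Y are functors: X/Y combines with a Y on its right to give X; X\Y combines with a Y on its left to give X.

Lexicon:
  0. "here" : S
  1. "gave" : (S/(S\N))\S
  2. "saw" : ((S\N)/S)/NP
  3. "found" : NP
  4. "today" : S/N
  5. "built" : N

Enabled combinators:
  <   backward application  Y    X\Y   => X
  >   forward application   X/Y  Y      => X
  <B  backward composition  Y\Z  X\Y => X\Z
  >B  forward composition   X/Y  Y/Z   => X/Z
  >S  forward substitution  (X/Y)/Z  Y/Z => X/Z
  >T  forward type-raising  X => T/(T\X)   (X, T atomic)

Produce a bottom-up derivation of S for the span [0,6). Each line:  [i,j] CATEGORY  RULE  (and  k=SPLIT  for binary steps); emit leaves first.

[0,1] S  lex  "here"
[1,2] (S/(S\N))\S  lex  "gave"
[0,2] S/(S\N)  <  k=1
[2,3] ((S\N)/S)/NP  lex  "saw"
[3,4] NP  lex  "found"
[2,4] (S\N)/S  >  k=3
[4,5] S/N  lex  "today"
[5,6] N  lex  "built"
[4,6] S  >  k=5
[2,6] S\N  >  k=4
[0,6] S  >  k=2

[0,6] S   >
  [0,2] S/(S\N)   <
    [0,1] "here" : S
    [1,2] "gave" : (S/(S\N))\S
  [2,6] S\N   >
    [2,4] (S\N)/S   >
      [2,3] "saw" : ((S\N)/S)/NP
      [3,4] "found" : NP
    [4,6] S   >
      [4,5] "today" : S/N
      [5,6] "built" : N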